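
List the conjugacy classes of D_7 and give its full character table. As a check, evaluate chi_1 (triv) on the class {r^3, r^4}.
Conjugacy classes: {e} of size 1, {r^1, r^6} of size 2, {r^2, r^5} of size 2, {r^3, r^4} of size 2, {s, sr, ..., sr^6} of size 7.
Character table:
  irrep \ class              {e} (size 1)  {r^1, r^6} (size 2)  {r^2, r^5} (size 2)  {r^3, r^4} (size 2)  {s, sr, ..., sr^6} (size 7)
  chi_1 (triv)               1             1                    1                    1                    1                          
  chi_2 (sign: r->1, s->-1)  1             1                    1                    1                    -1                         
  chi_3 (2d, j=1)            2             2*cos(2*pi/7)        -2*cos(3*pi/7)       -2*cos(pi/7)         0                          
  chi_4 (2d, j=2)            2             -2*cos(3*pi/7)       -2*cos(pi/7)         2*cos(2*pi/7)        0                          
  chi_5 (2d, j=3)            2             -2*cos(pi/7)         2*cos(2*pi/7)        -2*cos(3*pi/7)       0                          

Spot check: chi_1 (triv) on {r^3, r^4} = 1.

Proof sketch: D_7 has order 2*7 = 14 with 5 conjugacy classes, hence 5 irreducibles. Sum of squared dims 1 + 1 + 4 + 4 + 4 = 14 = |G|. Linear characters come from the abelianisation; the 2-dimensional irreps have character r^k -> 2*cos(2*pi*j*k/7), reflections -> 0.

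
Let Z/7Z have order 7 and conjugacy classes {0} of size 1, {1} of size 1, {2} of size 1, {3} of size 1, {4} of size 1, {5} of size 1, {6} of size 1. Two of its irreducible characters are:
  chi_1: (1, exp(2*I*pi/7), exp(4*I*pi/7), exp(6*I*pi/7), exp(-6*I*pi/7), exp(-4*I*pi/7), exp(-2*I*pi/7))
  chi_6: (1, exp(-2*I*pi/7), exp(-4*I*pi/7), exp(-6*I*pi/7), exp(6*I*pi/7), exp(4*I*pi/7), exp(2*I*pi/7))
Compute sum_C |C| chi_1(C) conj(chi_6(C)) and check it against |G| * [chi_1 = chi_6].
Sum = 0; so <chi_1, chi_6> = 0 (distinct irreducibles are orthogonal).

Justification: Compute term by term over conjugacy classes (|C| * chi_1(C) * conj(chi_6(C))):
  1*(1)*conj(1) + 1*(exp(2*I*pi/7))*conj(exp(-2*I*pi/7)) + 1*(exp(4*I*pi/7))*conj(exp(-4*I*pi/7)) + 1*(exp(6*I*pi/7))*conj(exp(-6*I*pi/7)) + 1*(exp(-6*I*pi/7))*conj(exp(6*I*pi/7)) + 1*(exp(-4*I*pi/7))*conj(exp(4*I*pi/7)) + 1*(exp(-2*I*pi/7))*conj(exp(2*I*pi/7))
  = (1) + (exp(4*I*pi/7)) + (exp(-6*I*pi/7)) + (exp(-2*I*pi/7)) + (exp(2*I*pi/7)) + (exp(6*I*pi/7)) + (exp(-4*I*pi/7))
  = 0.
(Exp terms are combined using exp(i*s)*conj(exp(i*t)) = exp(i*(s-t)), and sums of them are collapsed using the identity that for every m > 1 the m distinct m-th roots of unity sum to 0, e.g. 1 + exp(2*I*pi/3) + exp(-2*I*pi/3) = 0.)
Dividing by |G| = 7 gives 0/7 = 0, matching the row-orthogonality relation <chi_1, chi_6> = [chi_1 = chi_6].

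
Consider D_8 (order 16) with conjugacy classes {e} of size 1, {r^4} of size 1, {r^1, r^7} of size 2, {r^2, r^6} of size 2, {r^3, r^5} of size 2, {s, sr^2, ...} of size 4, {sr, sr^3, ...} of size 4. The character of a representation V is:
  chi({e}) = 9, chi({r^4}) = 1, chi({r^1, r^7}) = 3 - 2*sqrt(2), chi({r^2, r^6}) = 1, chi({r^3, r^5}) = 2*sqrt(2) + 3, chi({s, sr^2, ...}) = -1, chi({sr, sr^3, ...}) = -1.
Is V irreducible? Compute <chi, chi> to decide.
Not irreducible (reducible): <chi, chi> = 10 > 1.

Solution. <chi, chi> = (1/|G|) sum_C |C| * |chi(C)|^2 = (1/16)[1*|9|^2 + 1*|1|^2 + 2*|3 - 2*sqrt(2)|^2 + 2*|1|^2 + 2*|2*sqrt(2) + 3|^2 + 4*|-1|^2 + 4*|-1|^2]
  = (1/16)[(81) + (1) + (34 - 24*sqrt(2)) + (2) + (24*sqrt(2) + 34) + (4) + (4)] = 160/16 = 10.
A character is irreducible iff <chi, chi> = 1, so this representation is reducible.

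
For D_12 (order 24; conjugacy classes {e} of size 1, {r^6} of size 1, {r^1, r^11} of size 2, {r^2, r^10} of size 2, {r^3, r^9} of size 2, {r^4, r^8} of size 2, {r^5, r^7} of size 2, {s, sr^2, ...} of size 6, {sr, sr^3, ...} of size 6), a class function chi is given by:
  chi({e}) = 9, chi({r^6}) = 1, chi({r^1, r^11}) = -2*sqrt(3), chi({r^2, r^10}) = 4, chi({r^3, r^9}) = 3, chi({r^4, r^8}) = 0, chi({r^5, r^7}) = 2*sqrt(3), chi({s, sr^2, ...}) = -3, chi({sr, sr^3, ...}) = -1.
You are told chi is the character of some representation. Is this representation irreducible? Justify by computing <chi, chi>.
Not irreducible (reducible): <chi, chi> = 10 > 1.

Working: <chi, chi> = (1/|G|) sum_C |C| * |chi(C)|^2 = (1/24)[1*|9|^2 + 1*|1|^2 + 2*|-2*sqrt(3)|^2 + 2*|4|^2 + 2*|3|^2 + 2*|0|^2 + 2*|2*sqrt(3)|^2 + 6*|-3|^2 + 6*|-1|^2]
  = (1/24)[(81) + (1) + (24) + (32) + (18) + (0) + (24) + (54) + (6)] = 240/24 = 10.
A character is irreducible iff <chi, chi> = 1, so this representation is reducible.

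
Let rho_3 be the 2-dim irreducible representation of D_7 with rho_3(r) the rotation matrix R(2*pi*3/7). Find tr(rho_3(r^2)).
chi_{rho_3}(r^2) = 2*cos(2*pi*3*2/7) = 2*cos(2*pi/7)

Explanation: rho_3(r^2) is rotation by angle 2*pi*3*2/7, whose trace is 2*cos(2*pi*3*2/7) = 2*cos(2*pi/7).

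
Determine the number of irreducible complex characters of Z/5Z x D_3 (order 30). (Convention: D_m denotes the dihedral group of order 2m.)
15

Why: The number of irreducible complex representations of a finite group equals its number of conjugacy classes. For a direct product, #classes(G x H) = #classes(G) * #classes(H). Z/5Z has 5 classes (abelian), D_3 has 3 classes, so 5 * 3 = 15, so Z/5Z x D_3 (order 30) has exactly 15 irreducible complex representations.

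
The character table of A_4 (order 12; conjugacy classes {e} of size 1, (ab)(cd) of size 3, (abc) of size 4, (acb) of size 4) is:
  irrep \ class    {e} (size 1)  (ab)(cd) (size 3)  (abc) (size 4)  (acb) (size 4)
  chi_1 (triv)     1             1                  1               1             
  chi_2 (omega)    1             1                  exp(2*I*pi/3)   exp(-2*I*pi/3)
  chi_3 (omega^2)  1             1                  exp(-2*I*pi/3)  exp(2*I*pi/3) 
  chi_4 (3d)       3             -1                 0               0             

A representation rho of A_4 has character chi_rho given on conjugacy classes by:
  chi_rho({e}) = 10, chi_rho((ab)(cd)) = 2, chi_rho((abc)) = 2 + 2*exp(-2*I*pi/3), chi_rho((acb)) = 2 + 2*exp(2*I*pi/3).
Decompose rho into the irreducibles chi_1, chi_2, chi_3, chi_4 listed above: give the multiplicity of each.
Multiplicities: chi_1: 2, chi_2: 0, chi_3: 2, chi_4: 2.

Argument: Use <chi_rho, chi> = (1/|G|) sum_C |C| * chi_rho(C) * conj(chi(C)) with |G| = 12 for each irreducible chi in the table:
  <chi_rho, chi_1> = (1/12)[1*(10)*conj(1) + 3*(2)*conj(1) + 4*(2 + 2*exp(-2*I*pi/3))*conj(1) + 4*(2 + 2*exp(2*I*pi/3))*conj(1)]
      = (1/12)[(10) + (6) + (8 + 8*exp(-2*I*pi/3)) + (8 + 8*exp(2*I*pi/3))] = 24/12 = 2
  <chi_rho, chi_2> = (1/12)[1*(10)*conj(1) + 3*(2)*conj(1) + 4*(2 + 2*exp(-2*I*pi/3))*conj(exp(2*I*pi/3)) + 4*(2 + 2*exp(2*I*pi/3))*conj(exp(-2*I*pi/3))]
      = (1/12)[(10) + (6) + (-8) + (-8)] = 0/12 = 0
  <chi_rho, chi_3> = (1/12)[1*(10)*conj(1) + 3*(2)*conj(1) + 4*(2 + 2*exp(-2*I*pi/3))*conj(exp(-2*I*pi/3)) + 4*(2 + 2*exp(2*I*pi/3))*conj(exp(2*I*pi/3))]
      = (1/12)[(10) + (6) + (8 + 8*exp(2*I*pi/3)) + (8 + 8*exp(-2*I*pi/3))] = 24/12 = 2
  <chi_rho, chi_4> = (1/12)[1*(10)*conj(3) + 3*(2)*conj(-1) + 4*(2 + 2*exp(-2*I*pi/3))*conj(0) + 4*(2 + 2*exp(2*I*pi/3))*conj(0)]
      = (1/12)[(30) + (-6) + (0) + (0)] = 24/12 = 2
(Exp terms are combined using exp(i*s)*conj(exp(i*t)) = exp(i*(s-t)), and sums of them are collapsed using the identity that for every m > 1 the m distinct m-th roots of unity sum to 0, e.g. 1 + exp(2*I*pi/3) + exp(-2*I*pi/3) = 0.)
Dimension check: dim(rho) = sum (mult * dim) = 2*1 + 0*1 + 2*1 + 2*3 = 10 = chi_rho(e) = 10.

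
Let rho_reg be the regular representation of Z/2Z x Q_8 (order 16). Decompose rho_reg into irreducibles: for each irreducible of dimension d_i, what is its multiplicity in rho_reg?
Each irreducible V_i of dimension d_i appears with multiplicity d_i, i.e. rho_reg = (direct sum over all irreducibles V_i) d_i V_i. The irreducible dimensions for Z/2Z x Q_8 are 1, 1, 1, 1, 1, 1, 1, 1, 2, 2: 8 irreducibles of dimension 1, each with multiplicity 1; 2 irreducibles of dimension 2, each with multiplicity 2. Total dimension 8*1*1 + 2*2*2 = 16 = |G|.

Reasoning: General theorem: in the regular representation of a finite group G, each irreducible appears with multiplicity equal to its dimension. Check: dim(rho_reg) = sum d_i^2 = 1 + 1 + 1 + 1 + 1 + 1 + 1 + 1 + 4 + 4 = 16 = |G|.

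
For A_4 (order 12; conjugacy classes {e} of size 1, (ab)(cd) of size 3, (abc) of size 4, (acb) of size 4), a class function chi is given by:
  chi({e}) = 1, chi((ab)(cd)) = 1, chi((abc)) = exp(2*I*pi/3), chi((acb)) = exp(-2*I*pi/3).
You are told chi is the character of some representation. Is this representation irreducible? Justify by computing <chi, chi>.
Irreducible: <chi, chi> = 1.

Working: <chi, chi> = (1/|G|) sum_C |C| * |chi(C)|^2 = (1/12)[1*|1|^2 + 3*|1|^2 + 4*|exp(2*I*pi/3)|^2 + 4*|exp(-2*I*pi/3)|^2]
  = (1/12)[(1) + (3) + (4) + (4)] = 12/12 = 1.
(Exp terms are combined using exp(i*s)*conj(exp(i*t)) = exp(i*(s-t)), and sums of them are collapsed using the identity that for every m > 1 the m distinct m-th roots of unity sum to 0, e.g. 1 + exp(2*I*pi/3) + exp(-2*I*pi/3) = 0.)
A character is irreducible iff <chi, chi> = 1, so this representation is irreducible.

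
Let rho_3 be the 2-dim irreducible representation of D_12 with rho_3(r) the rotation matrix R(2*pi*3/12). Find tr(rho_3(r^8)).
chi_{rho_3}(r^8) = 2*cos(2*pi*3*8/12) = 2

Details: rho_3(r^8) is rotation by angle 2*pi*3*8/12, whose trace is 2*cos(2*pi*3*8/12) = 2.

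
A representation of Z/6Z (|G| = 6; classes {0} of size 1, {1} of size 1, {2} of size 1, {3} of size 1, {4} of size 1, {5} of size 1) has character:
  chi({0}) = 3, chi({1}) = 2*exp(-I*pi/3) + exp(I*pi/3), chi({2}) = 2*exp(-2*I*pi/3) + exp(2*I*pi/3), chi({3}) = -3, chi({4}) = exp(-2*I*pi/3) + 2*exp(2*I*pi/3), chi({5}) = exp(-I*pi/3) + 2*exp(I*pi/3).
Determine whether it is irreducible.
Not irreducible (reducible): <chi, chi> = 5 > 1.

Argument: <chi, chi> = (1/|G|) sum_C |C| * |chi(C)|^2 = (1/6)[1*|3|^2 + 1*|2*exp(-I*pi/3) + exp(I*pi/3)|^2 + 1*|2*exp(-2*I*pi/3) + exp(2*I*pi/3)|^2 + 1*|-3|^2 + 1*|exp(-2*I*pi/3) + 2*exp(2*I*pi/3)|^2 + 1*|exp(-I*pi/3) + 2*exp(I*pi/3)|^2]
  = (1/6)[(9) + (3) + (3) + (9) + (3) + (3)] = 30/6 = 5.
(Exp terms are combined using exp(i*s)*conj(exp(i*t)) = exp(i*(s-t)), and sums of them are collapsed using the identity that for every m > 1 the m distinct m-th roots of unity sum to 0, e.g. 1 + exp(2*I*pi/3) + exp(-2*I*pi/3) = 0.)
A character is irreducible iff <chi, chi> = 1, so this representation is reducible.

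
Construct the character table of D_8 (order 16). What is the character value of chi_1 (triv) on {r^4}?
Conjugacy classes: {e} of size 1, {r^4} of size 1, {r^1, r^7} of size 2, {r^2, r^6} of size 2, {r^3, r^5} of size 2, {s, sr^2, ...} of size 4, {sr, sr^3, ...} of size 4.
Character table:
  irrep \ class              {e} (size 1)  {r^4} (size 1)  {r^1, r^7} (size 2)  {r^2, r^6} (size 2)  {r^3, r^5} (size 2)  {s, sr^2, ...} (size 4)  {sr, sr^3, ...} (size 4)
  chi_1 (triv)               1             1               1                    1                    1                    1                        1                       
  chi_2 (sign: r->1, s->-1)  1             1               1                    1                    1                    -1                       -1                      
  chi_3 (r->-1, s->1)        1             1               -1                   1                    -1                   1                        -1                      
  chi_4 (r->-1, s->-1)       1             1               -1                   1                    -1                   -1                       1                       
  chi_5 (2d, j=1)            2             -2              sqrt(2)              0                    -sqrt(2)             0                        0                       
  chi_6 (2d, j=2)            2             2               0                    -2                   0                    0                        0                       
  chi_7 (2d, j=3)            2             -2              -sqrt(2)             0                    sqrt(2)              0                        0                       

Spot check: chi_1 (triv) on {r^4} = 1.

Proof sketch: D_8 has order 2*8 = 16 with 7 conjugacy classes, hence 7 irreducibles. Sum of squared dims 1 + 1 + 1 + 1 + 4 + 4 + 4 = 16 = |G|. Linear characters come from the abelianisation; the 2-dimensional irreps have character r^k -> 2*cos(2*pi*j*k/8), reflections -> 0.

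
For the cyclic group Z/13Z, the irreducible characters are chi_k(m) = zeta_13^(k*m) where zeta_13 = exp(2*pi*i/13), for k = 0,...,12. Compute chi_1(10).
chi_1(10) = zeta_13^10 = exp(-6*I*pi/13)

Argument: chi_1(10) = zeta_13^(1*10) = zeta_13^10. Since zeta_13^13 = 1, this equals zeta_13^10 = exp(2*pi*i*10/13) = exp(-6*I*pi/13).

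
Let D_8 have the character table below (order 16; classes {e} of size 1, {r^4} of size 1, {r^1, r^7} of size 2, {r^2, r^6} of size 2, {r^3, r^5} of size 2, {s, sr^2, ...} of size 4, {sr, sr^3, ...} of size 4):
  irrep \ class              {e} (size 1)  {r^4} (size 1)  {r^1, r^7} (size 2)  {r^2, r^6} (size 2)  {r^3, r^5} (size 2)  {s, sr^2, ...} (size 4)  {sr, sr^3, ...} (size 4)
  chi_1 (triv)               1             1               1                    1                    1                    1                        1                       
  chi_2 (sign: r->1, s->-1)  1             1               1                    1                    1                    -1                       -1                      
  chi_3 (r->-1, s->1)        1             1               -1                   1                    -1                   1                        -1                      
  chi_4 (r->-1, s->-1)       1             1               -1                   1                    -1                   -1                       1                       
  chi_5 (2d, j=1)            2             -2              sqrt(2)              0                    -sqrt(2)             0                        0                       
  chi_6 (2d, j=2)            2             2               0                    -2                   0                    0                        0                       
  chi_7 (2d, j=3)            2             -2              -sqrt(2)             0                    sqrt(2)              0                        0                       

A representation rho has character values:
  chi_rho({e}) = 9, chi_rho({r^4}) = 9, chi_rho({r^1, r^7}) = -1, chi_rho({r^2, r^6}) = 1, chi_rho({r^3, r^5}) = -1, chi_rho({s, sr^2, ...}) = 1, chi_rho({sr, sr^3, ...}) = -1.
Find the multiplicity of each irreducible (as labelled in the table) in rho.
Multiplicities: chi_1: 1, chi_2: 1, chi_3: 2, chi_4: 1, chi_5: 0, chi_6: 2, chi_7: 0.

Argument: Use <chi_rho, chi> = (1/|G|) sum_C |C| * chi_rho(C) * conj(chi(C)) with |G| = 16 for each irreducible chi in the table:
  <chi_rho, chi_1> = (1/16)[1*(9)*conj(1) + 1*(9)*conj(1) + 2*(-1)*conj(1) + 2*(1)*conj(1) + 2*(-1)*conj(1) + 4*(1)*conj(1) + 4*(-1)*conj(1)]
      = (1/16)[(9) + (9) + (-2) + (2) + (-2) + (4) + (-4)] = 16/16 = 1
  <chi_rho, chi_2> = (1/16)[1*(9)*conj(1) + 1*(9)*conj(1) + 2*(-1)*conj(1) + 2*(1)*conj(1) + 2*(-1)*conj(1) + 4*(1)*conj(-1) + 4*(-1)*conj(-1)]
      = (1/16)[(9) + (9) + (-2) + (2) + (-2) + (-4) + (4)] = 16/16 = 1
  <chi_rho, chi_3> = (1/16)[1*(9)*conj(1) + 1*(9)*conj(1) + 2*(-1)*conj(-1) + 2*(1)*conj(1) + 2*(-1)*conj(-1) + 4*(1)*conj(1) + 4*(-1)*conj(-1)]
      = (1/16)[(9) + (9) + (2) + (2) + (2) + (4) + (4)] = 32/16 = 2
  <chi_rho, chi_4> = (1/16)[1*(9)*conj(1) + 1*(9)*conj(1) + 2*(-1)*conj(-1) + 2*(1)*conj(1) + 2*(-1)*conj(-1) + 4*(1)*conj(-1) + 4*(-1)*conj(1)]
      = (1/16)[(9) + (9) + (2) + (2) + (2) + (-4) + (-4)] = 16/16 = 1
  <chi_rho, chi_5> = (1/16)[1*(9)*conj(2) + 1*(9)*conj(-2) + 2*(-1)*conj(sqrt(2)) + 2*(1)*conj(0) + 2*(-1)*conj(-sqrt(2)) + 4*(1)*conj(0) + 4*(-1)*conj(0)]
      = (1/16)[(18) + (-18) + (-2*sqrt(2)) + (0) + (2*sqrt(2)) + (0) + (0)] = 0/16 = 0
  <chi_rho, chi_6> = (1/16)[1*(9)*conj(2) + 1*(9)*conj(2) + 2*(-1)*conj(0) + 2*(1)*conj(-2) + 2*(-1)*conj(0) + 4*(1)*conj(0) + 4*(-1)*conj(0)]
      = (1/16)[(18) + (18) + (0) + (-4) + (0) + (0) + (0)] = 32/16 = 2
  <chi_rho, chi_7> = (1/16)[1*(9)*conj(2) + 1*(9)*conj(-2) + 2*(-1)*conj(-sqrt(2)) + 2*(1)*conj(0) + 2*(-1)*conj(sqrt(2)) + 4*(1)*conj(0) + 4*(-1)*conj(0)]
      = (1/16)[(18) + (-18) + (2*sqrt(2)) + (0) + (-2*sqrt(2)) + (0) + (0)] = 0/16 = 0
Dimension check: dim(rho) = sum (mult * dim) = 1*1 + 1*1 + 2*1 + 1*1 + 0*2 + 2*2 + 0*2 = 9 = chi_rho(e) = 9.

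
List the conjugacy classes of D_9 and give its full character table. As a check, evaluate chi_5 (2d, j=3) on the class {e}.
Conjugacy classes: {e} of size 1, {r^1, r^8} of size 2, {r^2, r^7} of size 2, {r^3, r^6} of size 2, {r^4, r^5} of size 2, {s, sr, ..., sr^8} of size 9.
Character table:
  irrep \ class              {e} (size 1)  {r^1, r^8} (size 2)  {r^2, r^7} (size 2)  {r^3, r^6} (size 2)  {r^4, r^5} (size 2)  {s, sr, ..., sr^8} (size 9)
  chi_1 (triv)               1             1                    1                    1                    1                    1                          
  chi_2 (sign: r->1, s->-1)  1             1                    1                    1                    1                    -1                         
  chi_3 (2d, j=1)            2             2*cos(2*pi/9)        2*cos(4*pi/9)        -1                   -2*cos(pi/9)         0                          
  chi_4 (2d, j=2)            2             2*cos(4*pi/9)        -2*cos(pi/9)         -1                   2*cos(2*pi/9)        0                          
  chi_5 (2d, j=3)            2             -1                   -1                   2                    -1                   0                          
  chi_6 (2d, j=4)            2             -2*cos(pi/9)         2*cos(2*pi/9)        -1                   2*cos(4*pi/9)        0                          

Spot check: chi_5 (2d, j=3) on {e} = 2.

Derivation: D_9 has order 2*9 = 18 with 6 conjugacy classes, hence 6 irreducibles. Sum of squared dims 1 + 1 + 4 + 4 + 4 + 4 = 18 = |G|. Linear characters come from the abelianisation; the 2-dimensional irreps have character r^k -> 2*cos(2*pi*j*k/9), reflections -> 0.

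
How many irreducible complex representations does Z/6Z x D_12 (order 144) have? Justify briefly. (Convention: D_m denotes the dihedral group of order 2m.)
54

Details: The number of irreducible complex representations of a finite group equals its number of conjugacy classes. For a direct product, #classes(G x H) = #classes(G) * #classes(H). Z/6Z has 6 classes (abelian), D_12 has 9 classes, so 6 * 9 = 54, so Z/6Z x D_12 (order 144) has exactly 54 irreducible complex representations.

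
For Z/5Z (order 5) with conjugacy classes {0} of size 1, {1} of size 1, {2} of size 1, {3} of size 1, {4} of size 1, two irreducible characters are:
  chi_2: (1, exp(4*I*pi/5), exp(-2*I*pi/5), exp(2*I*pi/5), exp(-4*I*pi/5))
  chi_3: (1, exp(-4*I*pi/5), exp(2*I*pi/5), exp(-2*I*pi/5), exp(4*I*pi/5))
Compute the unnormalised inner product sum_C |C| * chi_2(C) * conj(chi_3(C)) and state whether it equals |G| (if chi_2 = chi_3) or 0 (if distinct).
Sum = 0; so <chi_2, chi_3> = 0 (distinct irreducibles are orthogonal).

Reasoning: Compute term by term over conjugacy classes (|C| * chi_2(C) * conj(chi_3(C))):
  1*(1)*conj(1) + 1*(exp(4*I*pi/5))*conj(exp(-4*I*pi/5)) + 1*(exp(-2*I*pi/5))*conj(exp(2*I*pi/5)) + 1*(exp(2*I*pi/5))*conj(exp(-2*I*pi/5)) + 1*(exp(-4*I*pi/5))*conj(exp(4*I*pi/5))
  = (1) + (exp(-2*I*pi/5)) + (exp(-4*I*pi/5)) + (exp(4*I*pi/5)) + (exp(2*I*pi/5))
  = 0.
(Exp terms are combined using exp(i*s)*conj(exp(i*t)) = exp(i*(s-t)), and sums of them are collapsed using the identity that for every m > 1 the m distinct m-th roots of unity sum to 0, e.g. 1 + exp(2*I*pi/3) + exp(-2*I*pi/3) = 0.)
Dividing by |G| = 5 gives 0/5 = 0, matching the row-orthogonality relation <chi_2, chi_3> = [chi_2 = chi_3].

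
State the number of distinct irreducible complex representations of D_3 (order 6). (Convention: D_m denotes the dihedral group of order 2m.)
3

Details: The number of irreducible complex representations of a finite group equals its number of conjugacy classes. D_3 has 3 conjugacy classes ((n+3)/2 for n odd), so D_3 (order 6) has exactly 3 irreducible complex representations.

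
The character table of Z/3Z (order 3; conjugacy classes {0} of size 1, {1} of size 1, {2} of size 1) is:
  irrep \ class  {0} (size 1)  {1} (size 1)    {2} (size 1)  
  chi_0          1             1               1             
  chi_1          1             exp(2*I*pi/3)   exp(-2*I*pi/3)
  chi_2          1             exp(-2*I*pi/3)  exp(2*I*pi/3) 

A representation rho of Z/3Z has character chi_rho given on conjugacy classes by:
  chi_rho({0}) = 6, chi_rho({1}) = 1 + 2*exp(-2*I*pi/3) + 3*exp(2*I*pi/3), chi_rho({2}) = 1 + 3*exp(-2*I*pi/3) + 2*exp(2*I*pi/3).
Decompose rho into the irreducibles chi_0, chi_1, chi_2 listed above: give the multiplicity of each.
Multiplicities: chi_0: 1, chi_1: 3, chi_2: 2.

Use <chi_rho, chi> = (1/|G|) sum_C |C| * chi_rho(C) * conj(chi(C)) with |G| = 3 for each irreducible chi in the table:
  <chi_rho, chi_0> = (1/3)[1*(6)*conj(1) + 1*(1 + 2*exp(-2*I*pi/3) + 3*exp(2*I*pi/3))*conj(1) + 1*(1 + 3*exp(-2*I*pi/3) + 2*exp(2*I*pi/3))*conj(1)]
      = (1/3)[(6) + (1 + 2*exp(-2*I*pi/3) + 3*exp(2*I*pi/3)) + (1 + 3*exp(-2*I*pi/3) + 2*exp(2*I*pi/3))] = 3/3 = 1
  <chi_rho, chi_1> = (1/3)[1*(6)*conj(1) + 1*(1 + 2*exp(-2*I*pi/3) + 3*exp(2*I*pi/3))*conj(exp(2*I*pi/3)) + 1*(1 + 3*exp(-2*I*pi/3) + 2*exp(2*I*pi/3))*conj(exp(-2*I*pi/3))]
      = (1/3)[(6) + (3 + exp(-2*I*pi/3) + 2*exp(2*I*pi/3)) + (3 + 2*exp(-2*I*pi/3) + exp(2*I*pi/3))] = 9/3 = 3
  <chi_rho, chi_2> = (1/3)[1*(6)*conj(1) + 1*(1 + 2*exp(-2*I*pi/3) + 3*exp(2*I*pi/3))*conj(exp(-2*I*pi/3)) + 1*(1 + 3*exp(-2*I*pi/3) + 2*exp(2*I*pi/3))*conj(exp(2*I*pi/3))]
      = (1/3)[(6) + (2 + 3*exp(-2*I*pi/3) + exp(2*I*pi/3)) + (2 + exp(-2*I*pi/3) + 3*exp(2*I*pi/3))] = 6/3 = 2
(Exp terms are combined using exp(i*s)*conj(exp(i*t)) = exp(i*(s-t)), and sums of them are collapsed using the identity that for every m > 1 the m distinct m-th roots of unity sum to 0, e.g. 1 + exp(2*I*pi/3) + exp(-2*I*pi/3) = 0.)
Dimension check: dim(rho) = sum (mult * dim) = 1*1 + 3*1 + 2*1 = 6 = chi_rho(e) = 6.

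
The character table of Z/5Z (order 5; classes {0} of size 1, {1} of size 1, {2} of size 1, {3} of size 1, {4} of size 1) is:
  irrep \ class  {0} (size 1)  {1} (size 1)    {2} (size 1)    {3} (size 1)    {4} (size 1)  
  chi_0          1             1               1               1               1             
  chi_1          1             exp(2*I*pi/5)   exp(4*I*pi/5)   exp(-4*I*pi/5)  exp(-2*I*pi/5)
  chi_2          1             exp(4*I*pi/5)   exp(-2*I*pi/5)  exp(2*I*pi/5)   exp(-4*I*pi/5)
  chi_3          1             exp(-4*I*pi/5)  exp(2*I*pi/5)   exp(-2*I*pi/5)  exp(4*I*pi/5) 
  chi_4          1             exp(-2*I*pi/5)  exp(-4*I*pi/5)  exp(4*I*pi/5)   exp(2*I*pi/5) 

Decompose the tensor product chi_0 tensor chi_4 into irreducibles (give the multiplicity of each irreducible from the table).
chi_0 tensor chi_4 = chi_4 (all other irreducibles have multiplicity 0).

Argument: The character of a tensor product is the pointwise product (chi_0 * chi_4)(C) = chi_0(C) * chi_4(C):
  {0}: (1)*(1), {1}: (1)*(exp(-2*I*pi/5)), {2}: (1)*(exp(-4*I*pi/5)), {3}: (1)*(exp(4*I*pi/5)), {4}: (1)*(exp(2*I*pi/5))
so (chi_0 * chi_4) takes values
  {0} -> 1, {1} -> exp(-2*I*pi/5), {2} -> exp(-4*I*pi/5), {3} -> exp(4*I*pi/5), {4} -> exp(2*I*pi/5).
Now take the inner product of this character with each irreducible chi from the table, <chi_0*chi_4, chi> = (1/5) sum_C |C| (chi_0*chi_4)(C) conj(chi(C)):
  <chi_0*chi_4, chi_0> = (1/5)[1*(1)*conj(1) + 1*(exp(-2*I*pi/5))*conj(1) + 1*(exp(-4*I*pi/5))*conj(1) + 1*(exp(4*I*pi/5))*conj(1) + 1*(exp(2*I*pi/5))*conj(1)]
      = (1/5)[(1) + (exp(-2*I*pi/5)) + (exp(-4*I*pi/5)) + (exp(4*I*pi/5)) + (exp(2*I*pi/5))] = 0/5 = 0
  <chi_0*chi_4, chi_1> = (1/5)[1*(1)*conj(1) + 1*(exp(-2*I*pi/5))*conj(exp(2*I*pi/5)) + 1*(exp(-4*I*pi/5))*conj(exp(4*I*pi/5)) + 1*(exp(4*I*pi/5))*conj(exp(-4*I*pi/5)) + 1*(exp(2*I*pi/5))*conj(exp(-2*I*pi/5))]
      = (1/5)[(1) + (exp(-4*I*pi/5)) + (exp(2*I*pi/5)) + (exp(-2*I*pi/5)) + (exp(4*I*pi/5))] = 0/5 = 0
  <chi_0*chi_4, chi_2> = (1/5)[1*(1)*conj(1) + 1*(exp(-2*I*pi/5))*conj(exp(4*I*pi/5)) + 1*(exp(-4*I*pi/5))*conj(exp(-2*I*pi/5)) + 1*(exp(4*I*pi/5))*conj(exp(2*I*pi/5)) + 1*(exp(2*I*pi/5))*conj(exp(-4*I*pi/5))]
      = (1/5)[(1) + (exp(4*I*pi/5)) + (exp(-2*I*pi/5)) + (exp(2*I*pi/5)) + (exp(-4*I*pi/5))] = 0/5 = 0
  <chi_0*chi_4, chi_3> = (1/5)[1*(1)*conj(1) + 1*(exp(-2*I*pi/5))*conj(exp(-4*I*pi/5)) + 1*(exp(-4*I*pi/5))*conj(exp(2*I*pi/5)) + 1*(exp(4*I*pi/5))*conj(exp(-2*I*pi/5)) + 1*(exp(2*I*pi/5))*conj(exp(4*I*pi/5))]
      = (1/5)[(1) + (exp(2*I*pi/5)) + (exp(4*I*pi/5)) + (exp(-4*I*pi/5)) + (exp(-2*I*pi/5))] = 0/5 = 0
  <chi_0*chi_4, chi_4> = (1/5)[1*(1)*conj(1) + 1*(exp(-2*I*pi/5))*conj(exp(-2*I*pi/5)) + 1*(exp(-4*I*pi/5))*conj(exp(-4*I*pi/5)) + 1*(exp(4*I*pi/5))*conj(exp(4*I*pi/5)) + 1*(exp(2*I*pi/5))*conj(exp(2*I*pi/5))]
      = (1/5)[(1) + (1) + (1) + (1) + (1)] = 5/5 = 1
(Exp terms are combined using exp(i*s)*conj(exp(i*t)) = exp(i*(s-t)), and sums of them are collapsed using the identity that for every m > 1 the m distinct m-th roots of unity sum to 0, e.g. 1 + exp(2*I*pi/3) + exp(-2*I*pi/3) = 0.)
Hence the multiplicities are chi_4: 1. Dimension check: dim(chi_0)*dim(chi_4) = 1*1 = 1 and sum (mult * dim) = 1*1 = 1.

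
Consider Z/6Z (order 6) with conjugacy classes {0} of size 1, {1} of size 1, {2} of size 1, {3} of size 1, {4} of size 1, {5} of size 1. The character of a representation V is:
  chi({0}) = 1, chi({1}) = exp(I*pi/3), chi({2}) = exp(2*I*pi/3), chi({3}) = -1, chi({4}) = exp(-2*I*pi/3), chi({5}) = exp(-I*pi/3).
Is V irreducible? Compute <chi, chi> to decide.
Irreducible: <chi, chi> = 1.

Proof sketch: <chi, chi> = (1/|G|) sum_C |C| * |chi(C)|^2 = (1/6)[1*|1|^2 + 1*|exp(I*pi/3)|^2 + 1*|exp(2*I*pi/3)|^2 + 1*|-1|^2 + 1*|exp(-2*I*pi/3)|^2 + 1*|exp(-I*pi/3)|^2]
  = (1/6)[(1) + (1) + (1) + (1) + (1) + (1)] = 6/6 = 1.
(Exp terms are combined using exp(i*s)*conj(exp(i*t)) = exp(i*(s-t)), and sums of them are collapsed using the identity that for every m > 1 the m distinct m-th roots of unity sum to 0, e.g. 1 + exp(2*I*pi/3) + exp(-2*I*pi/3) = 0.)
A character is irreducible iff <chi, chi> = 1, so this representation is irreducible.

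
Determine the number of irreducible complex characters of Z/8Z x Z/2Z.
16

Working: The number of irreducible complex representations of a finite group equals its number of conjugacy classes. Z/8Z x Z/2Z is abelian of order 16, so every element is its own conjugacy class: 16 classes, so Z/8Z x Z/2Z (order 16) has exactly 16 irreducible complex representations.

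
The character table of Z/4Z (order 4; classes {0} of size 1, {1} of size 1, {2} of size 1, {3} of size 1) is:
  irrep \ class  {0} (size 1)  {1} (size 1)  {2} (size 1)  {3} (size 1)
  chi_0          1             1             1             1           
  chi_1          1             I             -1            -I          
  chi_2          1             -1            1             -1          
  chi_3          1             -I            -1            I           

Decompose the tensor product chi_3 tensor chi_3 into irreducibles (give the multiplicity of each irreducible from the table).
chi_3 tensor chi_3 = chi_2 (all other irreducibles have multiplicity 0).

Details: The character of a tensor product is the pointwise product (chi_3 * chi_3)(C) = chi_3(C) * chi_3(C):
  {0}: (1)*(1), {1}: (-I)*(-I), {2}: (-1)*(-1), {3}: (I)*(I)
so (chi_3 * chi_3) takes values
  {0} -> 1, {1} -> -1, {2} -> 1, {3} -> -1.
Now take the inner product of this character with each irreducible chi from the table, <chi_3*chi_3, chi> = (1/4) sum_C |C| (chi_3*chi_3)(C) conj(chi(C)):
  <chi_3*chi_3, chi_0> = (1/4)[1*(1)*conj(1) + 1*(-1)*conj(1) + 1*(1)*conj(1) + 1*(-1)*conj(1)]
      = (1/4)[(1) + (-1) + (1) + (-1)] = 0/4 = 0
  <chi_3*chi_3, chi_1> = (1/4)[1*(1)*conj(1) + 1*(-1)*conj(I) + 1*(1)*conj(-1) + 1*(-1)*conj(-I)]
      = (1/4)[(1) + (I) + (-1) + (-I)] = 0/4 = 0
  <chi_3*chi_3, chi_2> = (1/4)[1*(1)*conj(1) + 1*(-1)*conj(-1) + 1*(1)*conj(1) + 1*(-1)*conj(-1)]
      = (1/4)[(1) + (1) + (1) + (1)] = 4/4 = 1
  <chi_3*chi_3, chi_3> = (1/4)[1*(1)*conj(1) + 1*(-1)*conj(-I) + 1*(1)*conj(-1) + 1*(-1)*conj(I)]
      = (1/4)[(1) + (-I) + (-1) + (I)] = 0/4 = 0
(Exp terms are combined using exp(i*s)*conj(exp(i*t)) = exp(i*(s-t)), and sums of them are collapsed using the identity that for every m > 1 the m distinct m-th roots of unity sum to 0, e.g. 1 + exp(2*I*pi/3) + exp(-2*I*pi/3) = 0.)
Hence the multiplicities are chi_2: 1. Dimension check: dim(chi_3)*dim(chi_3) = 1*1 = 1 and sum (mult * dim) = 1*1 = 1.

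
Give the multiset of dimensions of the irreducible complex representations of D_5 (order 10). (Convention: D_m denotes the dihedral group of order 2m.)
Dimensions: 1, 1, 2, 2

Working: There are 4 irreducibles (= number of conjugacy classes). Their dimensions d_i satisfy sum d_i^2 = |G| = 10: 1 + 1 + 4 + 4 = 10.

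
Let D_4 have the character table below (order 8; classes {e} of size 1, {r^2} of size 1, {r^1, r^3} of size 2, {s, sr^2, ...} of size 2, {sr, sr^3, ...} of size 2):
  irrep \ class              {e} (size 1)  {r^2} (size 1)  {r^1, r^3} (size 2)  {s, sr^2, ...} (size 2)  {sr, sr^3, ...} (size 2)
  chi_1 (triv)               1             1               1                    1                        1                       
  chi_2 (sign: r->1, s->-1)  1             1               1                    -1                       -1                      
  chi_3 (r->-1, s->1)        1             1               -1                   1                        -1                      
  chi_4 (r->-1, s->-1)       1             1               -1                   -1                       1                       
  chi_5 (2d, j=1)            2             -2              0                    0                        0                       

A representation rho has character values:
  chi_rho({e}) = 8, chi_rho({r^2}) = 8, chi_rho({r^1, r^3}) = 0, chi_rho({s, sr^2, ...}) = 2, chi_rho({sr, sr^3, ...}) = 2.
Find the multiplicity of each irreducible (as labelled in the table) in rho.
Multiplicities: chi_1: 3, chi_2: 1, chi_3: 2, chi_4: 2, chi_5: 0.

Why: Use <chi_rho, chi> = (1/|G|) sum_C |C| * chi_rho(C) * conj(chi(C)) with |G| = 8 for each irreducible chi in the table:
  <chi_rho, chi_1> = (1/8)[1*(8)*conj(1) + 1*(8)*conj(1) + 2*(0)*conj(1) + 2*(2)*conj(1) + 2*(2)*conj(1)]
      = (1/8)[(8) + (8) + (0) + (4) + (4)] = 24/8 = 3
  <chi_rho, chi_2> = (1/8)[1*(8)*conj(1) + 1*(8)*conj(1) + 2*(0)*conj(1) + 2*(2)*conj(-1) + 2*(2)*conj(-1)]
      = (1/8)[(8) + (8) + (0) + (-4) + (-4)] = 8/8 = 1
  <chi_rho, chi_3> = (1/8)[1*(8)*conj(1) + 1*(8)*conj(1) + 2*(0)*conj(-1) + 2*(2)*conj(1) + 2*(2)*conj(-1)]
      = (1/8)[(8) + (8) + (0) + (4) + (-4)] = 16/8 = 2
  <chi_rho, chi_4> = (1/8)[1*(8)*conj(1) + 1*(8)*conj(1) + 2*(0)*conj(-1) + 2*(2)*conj(-1) + 2*(2)*conj(1)]
      = (1/8)[(8) + (8) + (0) + (-4) + (4)] = 16/8 = 2
  <chi_rho, chi_5> = (1/8)[1*(8)*conj(2) + 1*(8)*conj(-2) + 2*(0)*conj(0) + 2*(2)*conj(0) + 2*(2)*conj(0)]
      = (1/8)[(16) + (-16) + (0) + (0) + (0)] = 0/8 = 0
Dimension check: dim(rho) = sum (mult * dim) = 3*1 + 1*1 + 2*1 + 2*1 + 0*2 = 8 = chi_rho(e) = 8.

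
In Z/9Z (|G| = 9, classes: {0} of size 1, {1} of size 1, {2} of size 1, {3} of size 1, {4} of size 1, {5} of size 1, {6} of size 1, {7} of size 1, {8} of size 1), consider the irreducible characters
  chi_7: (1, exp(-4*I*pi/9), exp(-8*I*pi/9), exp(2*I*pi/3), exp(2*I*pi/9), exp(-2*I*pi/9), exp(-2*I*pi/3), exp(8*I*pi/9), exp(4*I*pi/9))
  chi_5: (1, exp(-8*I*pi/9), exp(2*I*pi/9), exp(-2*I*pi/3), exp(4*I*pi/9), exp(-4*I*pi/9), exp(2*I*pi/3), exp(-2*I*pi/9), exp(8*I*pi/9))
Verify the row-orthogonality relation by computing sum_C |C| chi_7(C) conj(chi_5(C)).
Sum = 0; so <chi_7, chi_5> = 0 (distinct irreducibles are orthogonal).

Justification: Compute term by term over conjugacy classes (|C| * chi_7(C) * conj(chi_5(C))):
  1*(1)*conj(1) + 1*(exp(-4*I*pi/9))*conj(exp(-8*I*pi/9)) + 1*(exp(-8*I*pi/9))*conj(exp(2*I*pi/9)) + 1*(exp(2*I*pi/3))*conj(exp(-2*I*pi/3)) + 1*(exp(2*I*pi/9))*conj(exp(4*I*pi/9)) + 1*(exp(-2*I*pi/9))*conj(exp(-4*I*pi/9)) + 1*(exp(-2*I*pi/3))*conj(exp(2*I*pi/3)) + 1*(exp(8*I*pi/9))*conj(exp(-2*I*pi/9)) + 1*(exp(4*I*pi/9))*conj(exp(8*I*pi/9))
  = (1) + (exp(4*I*pi/9)) + (exp(8*I*pi/9)) + (exp(-2*I*pi/3)) + (exp(-2*I*pi/9)) + (exp(2*I*pi/9)) + (exp(2*I*pi/3)) + (exp(-8*I*pi/9)) + (exp(-4*I*pi/9))
  = 0.
(Exp terms are combined using exp(i*s)*conj(exp(i*t)) = exp(i*(s-t)), and sums of them are collapsed using the identity that for every m > 1 the m distinct m-th roots of unity sum to 0, e.g. 1 + exp(2*I*pi/3) + exp(-2*I*pi/3) = 0.)
Dividing by |G| = 9 gives 0/9 = 0, matching the row-orthogonality relation <chi_7, chi_5> = [chi_7 = chi_5].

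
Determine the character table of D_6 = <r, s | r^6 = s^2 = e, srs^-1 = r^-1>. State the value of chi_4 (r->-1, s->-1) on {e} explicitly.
Conjugacy classes: {e} of size 1, {r^3} of size 1, {r^1, r^5} of size 2, {r^2, r^4} of size 2, {s, sr^2, ...} of size 3, {sr, sr^3, ...} of size 3.
Character table:
  irrep \ class              {e} (size 1)  {r^3} (size 1)  {r^1, r^5} (size 2)  {r^2, r^4} (size 2)  {s, sr^2, ...} (size 3)  {sr, sr^3, ...} (size 3)
  chi_1 (triv)               1             1               1                    1                    1                        1                       
  chi_2 (sign: r->1, s->-1)  1             1               1                    1                    -1                       -1                      
  chi_3 (r->-1, s->1)        1             -1              -1                   1                    1                        -1                      
  chi_4 (r->-1, s->-1)       1             -1              -1                   1                    -1                       1                       
  chi_5 (2d, j=1)            2             -2              1                    -1                   0                        0                       
  chi_6 (2d, j=2)            2             2               -1                   -1                   0                        0                       

Spot check: chi_4 (r->-1, s->-1) on {e} = 1.

Reasoning: D_6 has order 2*6 = 12 with 6 conjugacy classes, hence 6 irreducibles. Sum of squared dims 1 + 1 + 1 + 1 + 4 + 4 = 12 = |G|. Linear characters come from the abelianisation; the 2-dimensional irreps have character r^k -> 2*cos(2*pi*j*k/6), reflections -> 0.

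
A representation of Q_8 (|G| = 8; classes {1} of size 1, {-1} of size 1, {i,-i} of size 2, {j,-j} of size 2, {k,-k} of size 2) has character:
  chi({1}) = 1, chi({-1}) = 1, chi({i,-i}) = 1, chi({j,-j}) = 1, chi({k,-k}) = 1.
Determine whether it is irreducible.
Irreducible: <chi, chi> = 1.

Why: <chi, chi> = (1/|G|) sum_C |C| * |chi(C)|^2 = (1/8)[1*|1|^2 + 1*|1|^2 + 2*|1|^2 + 2*|1|^2 + 2*|1|^2]
  = (1/8)[(1) + (1) + (2) + (2) + (2)] = 8/8 = 1.
A character is irreducible iff <chi, chi> = 1, so this representation is irreducible.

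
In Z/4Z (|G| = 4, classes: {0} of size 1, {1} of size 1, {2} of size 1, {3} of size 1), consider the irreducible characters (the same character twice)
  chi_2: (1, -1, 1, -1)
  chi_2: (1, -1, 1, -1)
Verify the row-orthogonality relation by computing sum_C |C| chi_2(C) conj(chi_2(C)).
Sum = 4 = |G| = 4; so <chi_2, chi_2> = 1 (norm-1 confirms irreducibility).

Why: Compute term by term over conjugacy classes (|C| * chi_2(C) * conj(chi_2(C))):
  1*(1)*conj(1) + 1*(-1)*conj(-1) + 1*(1)*conj(1) + 1*(-1)*conj(-1)
  = (1) + (1) + (1) + (1)
  = 4.
(Exp terms are combined using exp(i*s)*conj(exp(i*t)) = exp(i*(s-t)), and sums of them are collapsed using the identity that for every m > 1 the m distinct m-th roots of unity sum to 0, e.g. 1 + exp(2*I*pi/3) + exp(-2*I*pi/3) = 0.)
Dividing by |G| = 4 gives 4/4 = 1, matching the row-orthogonality relation <chi_2, chi_2> = [chi_2 = chi_2].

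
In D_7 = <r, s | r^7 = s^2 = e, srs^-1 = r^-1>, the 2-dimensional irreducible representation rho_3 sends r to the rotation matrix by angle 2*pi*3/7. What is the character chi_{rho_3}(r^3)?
chi_{rho_3}(r^3) = 2*cos(2*pi*3*3/7) = -2*cos(3*pi/7)

Argument: rho_3(r^3) is rotation by angle 2*pi*3*3/7, whose trace is 2*cos(2*pi*3*3/7) = -2*cos(3*pi/7).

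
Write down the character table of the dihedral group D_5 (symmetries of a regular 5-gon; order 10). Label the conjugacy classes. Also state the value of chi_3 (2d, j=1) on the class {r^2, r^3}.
Conjugacy classes: {e} of size 1, {r^1, r^4} of size 2, {r^2, r^3} of size 2, {s, sr, ..., sr^4} of size 5.
Character table:
  irrep \ class              {e} (size 1)  {r^1, r^4} (size 2)  {r^2, r^3} (size 2)  {s, sr, ..., sr^4} (size 5)
  chi_1 (triv)               1             1                    1                    1                          
  chi_2 (sign: r->1, s->-1)  1             1                    1                    -1                         
  chi_3 (2d, j=1)            2             -1/2 + sqrt(5)/2     -sqrt(5)/2 - 1/2     0                          
  chi_4 (2d, j=2)            2             -sqrt(5)/2 - 1/2     -1/2 + sqrt(5)/2     0                          

Spot check: chi_3 (2d, j=1) on {r^2, r^3} = -sqrt(5)/2 - 1/2.

Why: D_5 has order 2*5 = 10 with 4 conjugacy classes, hence 4 irreducibles. Sum of squared dims 1 + 1 + 4 + 4 = 10 = |G|. Linear characters come from the abelianisation; the 2-dimensional irreps have character r^k -> 2*cos(2*pi*j*k/5), reflections -> 0.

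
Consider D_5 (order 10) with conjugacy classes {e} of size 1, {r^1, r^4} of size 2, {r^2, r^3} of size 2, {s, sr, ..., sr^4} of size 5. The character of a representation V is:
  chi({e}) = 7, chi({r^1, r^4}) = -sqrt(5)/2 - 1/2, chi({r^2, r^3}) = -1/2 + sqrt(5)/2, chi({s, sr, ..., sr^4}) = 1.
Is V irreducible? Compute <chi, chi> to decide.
Not irreducible (reducible): <chi, chi> = 6 > 1.

<chi, chi> = (1/|G|) sum_C |C| * |chi(C)|^2 = (1/10)[1*|7|^2 + 2*|-sqrt(5)/2 - 1/2|^2 + 2*|-1/2 + sqrt(5)/2|^2 + 5*|1|^2]
  = (1/10)[(49) + (sqrt(5) + 3) + (3 - sqrt(5)) + (5)] = 60/10 = 6.
A character is irreducible iff <chi, chi> = 1, so this representation is reducible.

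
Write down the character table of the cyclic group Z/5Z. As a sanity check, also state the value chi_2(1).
Character table of Z/5Z (irreps indexed chi_0,...,chi_4 with chi_k(m) = zeta_5^(k*m), zeta_5 = exp(2*pi*i/5)):
  irrep \ class  {0} (size 1)  {1} (size 1)    {2} (size 1)    {3} (size 1)    {4} (size 1)  
  chi_0          1             1               1               1               1             
  chi_1          1             exp(2*I*pi/5)   exp(4*I*pi/5)   exp(-4*I*pi/5)  exp(-2*I*pi/5)
  chi_2          1             exp(4*I*pi/5)   exp(-2*I*pi/5)  exp(2*I*pi/5)   exp(-4*I*pi/5)
  chi_3          1             exp(-4*I*pi/5)  exp(2*I*pi/5)   exp(-2*I*pi/5)  exp(4*I*pi/5) 
  chi_4          1             exp(-2*I*pi/5)  exp(-4*I*pi/5)  exp(4*I*pi/5)   exp(2*I*pi/5) 

Spot check: chi_2(1) = zeta_5^(2*1) = zeta_5^2 = exp(4*I*pi/5).

Solution. Z/5Z is abelian, so all 5 irreducible complex representations are 1-dimensional. They are given by chi_k(m) = zeta_5^(k*m) for k = 0,...,4. Row orthogonality: sum_m chi_k(m) conj(chi_l(m)) = 5 * [k = l].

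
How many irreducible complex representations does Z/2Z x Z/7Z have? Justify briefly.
14

Why: The number of irreducible complex representations of a finite group equals its number of conjugacy classes. Z/2Z x Z/7Z is abelian of order 14, so every element is its own conjugacy class: 14 classes, so Z/2Z x Z/7Z (order 14) has exactly 14 irreducible complex representations.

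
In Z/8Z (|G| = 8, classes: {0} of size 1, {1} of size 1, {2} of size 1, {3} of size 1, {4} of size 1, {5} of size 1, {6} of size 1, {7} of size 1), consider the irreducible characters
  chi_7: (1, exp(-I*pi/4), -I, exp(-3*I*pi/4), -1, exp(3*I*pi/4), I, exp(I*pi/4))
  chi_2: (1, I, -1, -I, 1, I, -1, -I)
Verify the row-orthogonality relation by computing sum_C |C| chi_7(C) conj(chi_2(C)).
Sum = 0; so <chi_7, chi_2> = 0 (distinct irreducibles are orthogonal).

Why: Compute term by term over conjugacy classes (|C| * chi_7(C) * conj(chi_2(C))):
  1*(1)*conj(1) + 1*(exp(-I*pi/4))*conj(I) + 1*(-I)*conj(-1) + 1*(exp(-3*I*pi/4))*conj(-I) + 1*(-1)*conj(1) + 1*(exp(3*I*pi/4))*conj(I) + 1*(I)*conj(-1) + 1*(exp(I*pi/4))*conj(-I)
  = (1) + (-exp(I*pi/4)) + (I) + (exp(-I*pi/4)) + (-1) + (-exp(-3*I*pi/4)) + (-I) + (exp(3*I*pi/4))
  = 0.
(Exp terms are combined using exp(i*s)*conj(exp(i*t)) = exp(i*(s-t)), and sums of them are collapsed using the identity that for every m > 1 the m distinct m-th roots of unity sum to 0, e.g. 1 + exp(2*I*pi/3) + exp(-2*I*pi/3) = 0.)
Dividing by |G| = 8 gives 0/8 = 0, matching the row-orthogonality relation <chi_7, chi_2> = [chi_7 = chi_2].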